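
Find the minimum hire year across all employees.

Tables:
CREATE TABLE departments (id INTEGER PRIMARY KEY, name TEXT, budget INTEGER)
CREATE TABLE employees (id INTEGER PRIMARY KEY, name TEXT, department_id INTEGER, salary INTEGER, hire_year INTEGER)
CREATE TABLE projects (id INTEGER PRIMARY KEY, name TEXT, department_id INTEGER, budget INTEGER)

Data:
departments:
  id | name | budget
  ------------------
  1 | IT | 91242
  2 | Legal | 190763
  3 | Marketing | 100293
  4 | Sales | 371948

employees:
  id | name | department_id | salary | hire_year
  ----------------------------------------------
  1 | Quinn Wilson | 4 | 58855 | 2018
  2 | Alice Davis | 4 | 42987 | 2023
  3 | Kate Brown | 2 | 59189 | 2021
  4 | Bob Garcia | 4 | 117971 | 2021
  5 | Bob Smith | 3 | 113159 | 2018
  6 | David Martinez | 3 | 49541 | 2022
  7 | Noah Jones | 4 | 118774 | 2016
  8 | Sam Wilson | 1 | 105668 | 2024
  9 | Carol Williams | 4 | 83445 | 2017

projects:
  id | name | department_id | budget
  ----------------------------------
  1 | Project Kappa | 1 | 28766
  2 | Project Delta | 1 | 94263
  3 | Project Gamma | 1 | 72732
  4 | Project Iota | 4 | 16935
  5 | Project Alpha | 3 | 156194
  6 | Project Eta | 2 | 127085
SELECT MIN(hire_year) FROM employees

Execution result:
2016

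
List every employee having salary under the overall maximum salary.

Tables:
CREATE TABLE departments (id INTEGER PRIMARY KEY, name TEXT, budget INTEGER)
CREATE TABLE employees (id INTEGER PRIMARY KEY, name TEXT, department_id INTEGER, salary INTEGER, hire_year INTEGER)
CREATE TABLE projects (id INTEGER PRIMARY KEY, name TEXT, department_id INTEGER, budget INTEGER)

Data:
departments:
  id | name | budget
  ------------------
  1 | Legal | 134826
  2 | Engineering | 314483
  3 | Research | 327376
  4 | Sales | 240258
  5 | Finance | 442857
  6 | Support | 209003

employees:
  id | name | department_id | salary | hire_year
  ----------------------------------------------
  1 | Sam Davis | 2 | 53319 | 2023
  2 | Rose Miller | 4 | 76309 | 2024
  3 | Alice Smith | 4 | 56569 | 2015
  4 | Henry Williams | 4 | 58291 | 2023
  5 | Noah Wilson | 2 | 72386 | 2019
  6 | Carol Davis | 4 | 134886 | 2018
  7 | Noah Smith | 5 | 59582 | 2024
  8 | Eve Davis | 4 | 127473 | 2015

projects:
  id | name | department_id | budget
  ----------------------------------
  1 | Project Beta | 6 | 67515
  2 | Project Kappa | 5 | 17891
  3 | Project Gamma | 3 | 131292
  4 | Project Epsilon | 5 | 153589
SELECT name, salary FROM employees WHERE salary < (SELECT MAX(salary) FROM employees)

Execution result:
name | salary
Sam Davis | 53319
Rose Miller | 76309
Alice Smith | 56569
Henry Williams | 58291
Noah Wilson | 72386
Noah Smith | 59582
Eve Davis | 127473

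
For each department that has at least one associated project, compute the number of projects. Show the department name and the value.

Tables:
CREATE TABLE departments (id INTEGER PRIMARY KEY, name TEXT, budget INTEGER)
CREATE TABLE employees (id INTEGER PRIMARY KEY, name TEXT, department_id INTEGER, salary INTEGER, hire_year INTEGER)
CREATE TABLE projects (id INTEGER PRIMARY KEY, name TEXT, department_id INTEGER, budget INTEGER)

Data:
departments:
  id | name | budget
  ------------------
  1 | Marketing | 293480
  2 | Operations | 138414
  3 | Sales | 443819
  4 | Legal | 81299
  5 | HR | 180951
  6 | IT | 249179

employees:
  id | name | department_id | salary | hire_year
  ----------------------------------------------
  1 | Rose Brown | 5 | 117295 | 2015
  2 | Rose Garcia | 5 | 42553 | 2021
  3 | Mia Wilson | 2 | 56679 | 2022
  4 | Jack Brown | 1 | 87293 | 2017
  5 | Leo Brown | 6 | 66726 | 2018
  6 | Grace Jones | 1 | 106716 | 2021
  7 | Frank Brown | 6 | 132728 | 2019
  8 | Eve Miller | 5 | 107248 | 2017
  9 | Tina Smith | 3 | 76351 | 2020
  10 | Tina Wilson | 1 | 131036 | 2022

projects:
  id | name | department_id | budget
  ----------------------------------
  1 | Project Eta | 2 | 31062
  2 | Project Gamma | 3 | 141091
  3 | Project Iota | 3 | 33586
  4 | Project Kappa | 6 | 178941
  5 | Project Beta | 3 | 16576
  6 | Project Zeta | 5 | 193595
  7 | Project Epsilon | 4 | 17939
SELECT p.name, COUNT(*) AS n FROM projects c JOIN departments p ON c.department_id = p.id GROUP BY p.id, p.name

Execution result:
name | n
Operations | 1
Sales | 3
Legal | 1
HR | 1
IT | 1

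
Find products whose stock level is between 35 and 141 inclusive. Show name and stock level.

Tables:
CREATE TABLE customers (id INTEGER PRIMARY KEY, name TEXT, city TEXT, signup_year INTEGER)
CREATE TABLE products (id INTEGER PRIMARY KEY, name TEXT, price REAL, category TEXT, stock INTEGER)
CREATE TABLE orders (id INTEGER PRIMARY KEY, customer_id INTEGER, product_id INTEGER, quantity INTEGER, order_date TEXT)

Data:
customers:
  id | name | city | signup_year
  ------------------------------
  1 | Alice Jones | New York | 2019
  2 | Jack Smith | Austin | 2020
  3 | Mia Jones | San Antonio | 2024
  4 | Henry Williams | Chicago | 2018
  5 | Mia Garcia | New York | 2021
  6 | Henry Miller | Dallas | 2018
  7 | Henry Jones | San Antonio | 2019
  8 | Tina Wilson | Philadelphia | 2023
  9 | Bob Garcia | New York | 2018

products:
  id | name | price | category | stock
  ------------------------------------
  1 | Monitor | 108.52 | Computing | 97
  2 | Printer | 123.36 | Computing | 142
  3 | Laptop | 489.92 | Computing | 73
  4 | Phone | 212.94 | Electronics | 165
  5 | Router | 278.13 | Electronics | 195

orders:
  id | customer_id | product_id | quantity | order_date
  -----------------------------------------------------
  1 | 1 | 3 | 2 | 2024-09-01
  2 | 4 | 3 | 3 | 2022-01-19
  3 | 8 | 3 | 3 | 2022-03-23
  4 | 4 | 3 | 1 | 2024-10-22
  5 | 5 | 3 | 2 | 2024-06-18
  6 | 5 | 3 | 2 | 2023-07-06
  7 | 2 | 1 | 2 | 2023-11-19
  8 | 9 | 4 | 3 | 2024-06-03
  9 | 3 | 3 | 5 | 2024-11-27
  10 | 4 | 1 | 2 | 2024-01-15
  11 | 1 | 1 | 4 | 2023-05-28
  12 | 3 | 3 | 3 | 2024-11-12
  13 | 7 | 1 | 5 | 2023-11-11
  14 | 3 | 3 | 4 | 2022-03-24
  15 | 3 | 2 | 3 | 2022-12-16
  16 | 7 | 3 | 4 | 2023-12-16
SELECT name, stock FROM products WHERE stock BETWEEN 35 AND 141

Execution result:
name | stock
Monitor | 97
Laptop | 73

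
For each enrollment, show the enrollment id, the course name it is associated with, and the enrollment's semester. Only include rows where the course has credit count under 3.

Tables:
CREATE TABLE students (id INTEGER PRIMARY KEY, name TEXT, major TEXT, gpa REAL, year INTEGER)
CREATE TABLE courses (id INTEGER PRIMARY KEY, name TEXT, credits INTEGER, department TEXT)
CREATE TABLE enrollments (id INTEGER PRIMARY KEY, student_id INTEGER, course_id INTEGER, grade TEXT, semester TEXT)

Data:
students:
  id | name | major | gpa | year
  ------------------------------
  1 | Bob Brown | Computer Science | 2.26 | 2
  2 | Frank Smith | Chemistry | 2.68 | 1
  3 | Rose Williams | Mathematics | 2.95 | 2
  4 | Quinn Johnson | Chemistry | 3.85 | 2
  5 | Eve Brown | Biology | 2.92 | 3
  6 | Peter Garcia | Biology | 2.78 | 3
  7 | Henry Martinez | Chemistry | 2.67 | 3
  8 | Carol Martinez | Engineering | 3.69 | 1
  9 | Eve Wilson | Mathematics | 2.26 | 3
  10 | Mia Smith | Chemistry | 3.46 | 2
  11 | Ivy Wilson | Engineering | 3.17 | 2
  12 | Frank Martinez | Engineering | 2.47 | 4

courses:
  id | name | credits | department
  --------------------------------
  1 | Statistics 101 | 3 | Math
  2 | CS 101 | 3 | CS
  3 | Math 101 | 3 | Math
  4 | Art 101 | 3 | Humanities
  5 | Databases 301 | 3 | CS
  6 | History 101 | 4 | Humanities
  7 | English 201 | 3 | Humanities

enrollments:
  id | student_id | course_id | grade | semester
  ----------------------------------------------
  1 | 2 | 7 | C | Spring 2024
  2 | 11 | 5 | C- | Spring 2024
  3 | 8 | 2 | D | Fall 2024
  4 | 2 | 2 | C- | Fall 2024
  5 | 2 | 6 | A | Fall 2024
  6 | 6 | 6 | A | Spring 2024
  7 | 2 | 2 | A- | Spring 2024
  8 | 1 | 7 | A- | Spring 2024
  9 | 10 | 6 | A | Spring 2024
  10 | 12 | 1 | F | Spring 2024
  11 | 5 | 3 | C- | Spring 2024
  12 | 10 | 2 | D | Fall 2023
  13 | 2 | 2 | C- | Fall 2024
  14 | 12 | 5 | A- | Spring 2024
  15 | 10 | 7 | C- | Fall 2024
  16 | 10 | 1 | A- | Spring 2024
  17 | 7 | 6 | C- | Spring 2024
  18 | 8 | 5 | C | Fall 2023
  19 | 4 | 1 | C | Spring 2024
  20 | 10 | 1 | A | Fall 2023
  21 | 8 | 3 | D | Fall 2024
SELECT c.id, p.name AS course, c.semester FROM enrollments c JOIN courses p ON c.course_id = p.id WHERE p.credits < 3

Execution result:
(no rows)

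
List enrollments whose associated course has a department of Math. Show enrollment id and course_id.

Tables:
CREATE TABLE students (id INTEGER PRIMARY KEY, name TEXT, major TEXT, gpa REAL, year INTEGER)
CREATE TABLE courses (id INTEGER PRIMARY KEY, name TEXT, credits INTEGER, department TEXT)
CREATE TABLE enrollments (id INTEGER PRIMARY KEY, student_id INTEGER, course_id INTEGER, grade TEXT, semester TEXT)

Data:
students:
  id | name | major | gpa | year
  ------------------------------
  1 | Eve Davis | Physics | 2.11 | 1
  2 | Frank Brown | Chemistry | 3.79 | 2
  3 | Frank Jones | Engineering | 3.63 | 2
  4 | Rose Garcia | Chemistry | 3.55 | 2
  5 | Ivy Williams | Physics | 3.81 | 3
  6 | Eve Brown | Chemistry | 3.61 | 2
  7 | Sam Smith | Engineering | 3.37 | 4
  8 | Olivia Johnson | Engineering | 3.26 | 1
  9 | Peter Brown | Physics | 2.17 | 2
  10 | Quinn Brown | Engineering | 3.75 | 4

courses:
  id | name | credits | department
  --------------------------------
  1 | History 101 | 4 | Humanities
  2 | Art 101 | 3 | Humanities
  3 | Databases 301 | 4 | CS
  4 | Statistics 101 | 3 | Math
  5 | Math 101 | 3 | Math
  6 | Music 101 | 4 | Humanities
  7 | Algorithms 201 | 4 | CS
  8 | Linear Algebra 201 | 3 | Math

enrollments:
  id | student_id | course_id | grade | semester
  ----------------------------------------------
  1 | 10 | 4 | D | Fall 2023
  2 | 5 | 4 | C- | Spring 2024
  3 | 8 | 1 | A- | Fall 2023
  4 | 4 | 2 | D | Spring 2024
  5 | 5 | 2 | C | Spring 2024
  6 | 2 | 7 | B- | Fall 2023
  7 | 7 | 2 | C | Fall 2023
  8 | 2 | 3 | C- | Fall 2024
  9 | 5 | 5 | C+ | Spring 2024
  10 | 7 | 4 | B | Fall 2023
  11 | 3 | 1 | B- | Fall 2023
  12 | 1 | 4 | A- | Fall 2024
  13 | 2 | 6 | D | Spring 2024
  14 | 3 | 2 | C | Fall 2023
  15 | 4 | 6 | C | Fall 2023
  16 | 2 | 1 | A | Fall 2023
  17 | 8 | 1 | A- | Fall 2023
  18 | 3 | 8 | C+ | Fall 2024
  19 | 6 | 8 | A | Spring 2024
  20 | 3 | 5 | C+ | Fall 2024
SELECT id, course_id FROM enrollments WHERE course_id IN (SELECT id FROM courses WHERE department = 'Math')

Execution result:
id | course_id
1 | 4
2 | 4
9 | 5
10 | 4
12 | 4
18 | 8
19 | 8
20 | 5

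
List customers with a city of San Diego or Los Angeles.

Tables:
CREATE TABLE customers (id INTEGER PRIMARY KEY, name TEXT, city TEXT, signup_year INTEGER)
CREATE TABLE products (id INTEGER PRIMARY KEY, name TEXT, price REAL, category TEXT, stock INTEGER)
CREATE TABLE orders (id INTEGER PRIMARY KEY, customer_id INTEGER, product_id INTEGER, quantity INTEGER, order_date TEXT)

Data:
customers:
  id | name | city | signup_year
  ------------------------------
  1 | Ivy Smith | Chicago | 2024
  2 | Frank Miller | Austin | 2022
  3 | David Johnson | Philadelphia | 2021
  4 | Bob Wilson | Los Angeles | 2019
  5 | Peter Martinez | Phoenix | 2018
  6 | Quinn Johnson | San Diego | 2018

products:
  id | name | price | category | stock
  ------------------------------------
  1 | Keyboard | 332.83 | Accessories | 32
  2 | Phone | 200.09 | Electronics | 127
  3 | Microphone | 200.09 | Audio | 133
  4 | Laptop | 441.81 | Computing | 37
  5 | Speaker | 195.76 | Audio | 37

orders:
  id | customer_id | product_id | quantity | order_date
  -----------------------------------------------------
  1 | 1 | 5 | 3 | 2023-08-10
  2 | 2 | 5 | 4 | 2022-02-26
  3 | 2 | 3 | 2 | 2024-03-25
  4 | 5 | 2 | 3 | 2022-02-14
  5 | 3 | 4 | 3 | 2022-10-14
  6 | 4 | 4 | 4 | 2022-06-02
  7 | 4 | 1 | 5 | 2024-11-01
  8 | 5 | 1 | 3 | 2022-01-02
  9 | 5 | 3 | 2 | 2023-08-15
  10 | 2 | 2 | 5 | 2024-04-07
SELECT name, city FROM customers WHERE city IN ('San Diego', 'Los Angeles')

Execution result:
name | city
Bob Wilson | Los Angeles
Quinn Johnson | San Diego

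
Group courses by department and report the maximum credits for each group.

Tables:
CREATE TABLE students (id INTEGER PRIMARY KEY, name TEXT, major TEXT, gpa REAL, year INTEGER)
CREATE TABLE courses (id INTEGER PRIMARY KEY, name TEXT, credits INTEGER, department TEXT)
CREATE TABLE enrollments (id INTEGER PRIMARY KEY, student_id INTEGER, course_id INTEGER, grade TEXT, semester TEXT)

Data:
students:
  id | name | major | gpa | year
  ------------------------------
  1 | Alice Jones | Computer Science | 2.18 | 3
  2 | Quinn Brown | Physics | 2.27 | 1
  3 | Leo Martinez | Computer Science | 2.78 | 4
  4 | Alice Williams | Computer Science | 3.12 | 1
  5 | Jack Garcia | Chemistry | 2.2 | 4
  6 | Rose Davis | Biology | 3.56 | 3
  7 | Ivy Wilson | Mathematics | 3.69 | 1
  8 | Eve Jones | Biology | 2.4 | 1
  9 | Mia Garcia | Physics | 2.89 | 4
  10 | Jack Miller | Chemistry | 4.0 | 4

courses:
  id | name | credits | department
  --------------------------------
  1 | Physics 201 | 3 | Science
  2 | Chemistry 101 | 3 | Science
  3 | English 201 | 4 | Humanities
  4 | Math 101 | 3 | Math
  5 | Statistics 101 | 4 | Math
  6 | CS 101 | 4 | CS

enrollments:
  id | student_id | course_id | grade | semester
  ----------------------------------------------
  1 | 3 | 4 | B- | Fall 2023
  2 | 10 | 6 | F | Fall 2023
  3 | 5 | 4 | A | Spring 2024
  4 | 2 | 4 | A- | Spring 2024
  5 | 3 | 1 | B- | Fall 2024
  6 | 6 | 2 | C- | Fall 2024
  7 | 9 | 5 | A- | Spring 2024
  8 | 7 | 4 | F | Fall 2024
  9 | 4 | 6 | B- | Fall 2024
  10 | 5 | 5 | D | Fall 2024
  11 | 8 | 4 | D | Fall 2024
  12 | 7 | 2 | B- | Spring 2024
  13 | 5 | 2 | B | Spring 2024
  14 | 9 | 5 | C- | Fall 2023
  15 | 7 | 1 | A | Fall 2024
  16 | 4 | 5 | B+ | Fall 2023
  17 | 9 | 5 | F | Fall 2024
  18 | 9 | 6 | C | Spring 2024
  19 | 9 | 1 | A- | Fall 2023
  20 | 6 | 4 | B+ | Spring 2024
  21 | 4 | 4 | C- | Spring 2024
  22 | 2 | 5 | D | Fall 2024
SELECT department, MAX(credits) AS max_credits FROM courses GROUP BY department

Execution result:
department | max_credits
CS | 4
Humanities | 4
Math | 4
Science | 3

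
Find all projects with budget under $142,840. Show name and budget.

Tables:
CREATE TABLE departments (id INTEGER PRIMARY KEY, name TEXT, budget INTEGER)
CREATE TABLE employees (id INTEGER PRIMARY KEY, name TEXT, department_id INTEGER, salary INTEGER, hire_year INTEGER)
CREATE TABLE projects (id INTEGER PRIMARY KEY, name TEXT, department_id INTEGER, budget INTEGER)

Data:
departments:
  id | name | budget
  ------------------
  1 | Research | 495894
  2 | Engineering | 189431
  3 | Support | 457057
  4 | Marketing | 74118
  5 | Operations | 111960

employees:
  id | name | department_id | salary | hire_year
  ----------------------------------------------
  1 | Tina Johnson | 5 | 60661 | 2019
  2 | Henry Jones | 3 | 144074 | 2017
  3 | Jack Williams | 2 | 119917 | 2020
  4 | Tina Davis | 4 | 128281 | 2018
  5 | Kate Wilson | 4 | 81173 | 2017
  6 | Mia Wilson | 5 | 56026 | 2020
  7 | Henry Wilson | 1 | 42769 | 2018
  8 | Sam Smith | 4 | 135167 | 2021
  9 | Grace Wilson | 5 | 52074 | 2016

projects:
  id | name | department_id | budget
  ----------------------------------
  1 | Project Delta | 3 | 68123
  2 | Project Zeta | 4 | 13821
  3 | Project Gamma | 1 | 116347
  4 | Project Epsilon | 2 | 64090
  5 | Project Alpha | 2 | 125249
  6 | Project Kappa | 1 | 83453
SELECT name, budget FROM projects WHERE budget < 142840

Execution result:
name | budget
Project Delta | 68123
Project Zeta | 13821
Project Gamma | 116347
Project Epsilon | 64090
Project Alpha | 125249
Project Kappa | 83453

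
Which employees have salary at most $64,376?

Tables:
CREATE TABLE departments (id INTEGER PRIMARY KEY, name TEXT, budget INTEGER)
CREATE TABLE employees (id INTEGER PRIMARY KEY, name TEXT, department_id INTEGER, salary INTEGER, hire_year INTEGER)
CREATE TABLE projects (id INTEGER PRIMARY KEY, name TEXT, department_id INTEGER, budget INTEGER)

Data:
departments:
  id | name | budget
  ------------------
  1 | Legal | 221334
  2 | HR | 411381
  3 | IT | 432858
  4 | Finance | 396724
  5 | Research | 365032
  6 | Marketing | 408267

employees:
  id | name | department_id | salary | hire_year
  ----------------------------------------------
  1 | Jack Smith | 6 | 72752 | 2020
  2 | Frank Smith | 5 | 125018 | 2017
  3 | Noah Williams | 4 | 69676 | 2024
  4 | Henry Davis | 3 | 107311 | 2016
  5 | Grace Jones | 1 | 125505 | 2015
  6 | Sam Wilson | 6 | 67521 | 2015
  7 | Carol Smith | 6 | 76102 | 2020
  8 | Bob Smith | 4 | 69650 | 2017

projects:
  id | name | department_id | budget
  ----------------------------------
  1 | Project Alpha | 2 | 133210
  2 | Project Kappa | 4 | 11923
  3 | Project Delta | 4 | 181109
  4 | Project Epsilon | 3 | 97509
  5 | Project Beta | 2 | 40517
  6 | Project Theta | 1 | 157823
SELECT name, salary FROM employees WHERE salary <= 64376

Execution result:
(no rows)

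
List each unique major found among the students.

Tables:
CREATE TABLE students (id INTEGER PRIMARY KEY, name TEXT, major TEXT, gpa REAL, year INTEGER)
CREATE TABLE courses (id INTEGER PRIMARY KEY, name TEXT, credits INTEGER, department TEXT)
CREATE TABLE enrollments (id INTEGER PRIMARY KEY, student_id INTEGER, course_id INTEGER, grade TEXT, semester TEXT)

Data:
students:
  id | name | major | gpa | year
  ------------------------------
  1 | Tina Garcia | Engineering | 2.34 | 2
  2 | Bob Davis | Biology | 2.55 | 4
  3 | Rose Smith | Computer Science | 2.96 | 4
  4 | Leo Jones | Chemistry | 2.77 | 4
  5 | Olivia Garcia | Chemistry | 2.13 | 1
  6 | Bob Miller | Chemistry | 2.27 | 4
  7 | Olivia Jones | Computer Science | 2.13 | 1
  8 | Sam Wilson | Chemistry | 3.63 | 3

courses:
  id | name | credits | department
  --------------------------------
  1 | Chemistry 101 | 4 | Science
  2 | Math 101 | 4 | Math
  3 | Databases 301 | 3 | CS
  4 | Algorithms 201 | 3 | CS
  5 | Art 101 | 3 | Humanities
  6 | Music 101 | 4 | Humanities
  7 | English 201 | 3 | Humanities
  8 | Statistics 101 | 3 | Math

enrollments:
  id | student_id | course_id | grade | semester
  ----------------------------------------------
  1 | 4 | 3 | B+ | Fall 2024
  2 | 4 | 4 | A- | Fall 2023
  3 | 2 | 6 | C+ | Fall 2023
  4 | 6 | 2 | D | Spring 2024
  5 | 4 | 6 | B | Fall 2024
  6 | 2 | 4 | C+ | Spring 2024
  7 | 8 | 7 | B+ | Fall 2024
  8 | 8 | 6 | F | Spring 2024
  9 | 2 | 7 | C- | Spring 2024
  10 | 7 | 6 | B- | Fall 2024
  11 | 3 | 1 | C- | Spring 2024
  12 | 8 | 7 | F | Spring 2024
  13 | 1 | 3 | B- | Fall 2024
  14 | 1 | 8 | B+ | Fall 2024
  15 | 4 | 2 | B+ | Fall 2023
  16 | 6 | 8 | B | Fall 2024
SELECT DISTINCT major FROM students

Execution result:
major
Engineering
Biology
Computer Science
Chemistry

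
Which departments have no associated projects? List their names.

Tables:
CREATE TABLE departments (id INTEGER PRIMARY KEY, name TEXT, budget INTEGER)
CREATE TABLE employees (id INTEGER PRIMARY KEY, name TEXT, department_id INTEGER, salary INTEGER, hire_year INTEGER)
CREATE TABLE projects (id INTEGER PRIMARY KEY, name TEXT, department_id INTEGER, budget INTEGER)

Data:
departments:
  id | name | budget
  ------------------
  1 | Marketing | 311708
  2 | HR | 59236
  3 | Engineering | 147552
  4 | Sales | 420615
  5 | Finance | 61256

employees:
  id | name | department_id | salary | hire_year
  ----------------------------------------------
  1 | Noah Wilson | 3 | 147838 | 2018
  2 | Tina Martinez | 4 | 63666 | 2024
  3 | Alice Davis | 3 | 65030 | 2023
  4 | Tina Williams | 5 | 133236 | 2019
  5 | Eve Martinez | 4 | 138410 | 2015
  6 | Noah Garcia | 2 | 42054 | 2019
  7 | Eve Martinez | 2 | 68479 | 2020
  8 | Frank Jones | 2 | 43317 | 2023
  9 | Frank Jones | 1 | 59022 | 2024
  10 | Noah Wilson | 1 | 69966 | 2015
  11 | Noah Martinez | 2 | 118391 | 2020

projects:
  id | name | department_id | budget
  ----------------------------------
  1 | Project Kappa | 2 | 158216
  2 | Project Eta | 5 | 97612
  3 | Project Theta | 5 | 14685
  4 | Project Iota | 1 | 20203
SELECT p.name FROM departments p LEFT JOIN projects c ON c.department_id = p.id WHERE c.id IS NULL

Execution result:
name
Engineering
Sales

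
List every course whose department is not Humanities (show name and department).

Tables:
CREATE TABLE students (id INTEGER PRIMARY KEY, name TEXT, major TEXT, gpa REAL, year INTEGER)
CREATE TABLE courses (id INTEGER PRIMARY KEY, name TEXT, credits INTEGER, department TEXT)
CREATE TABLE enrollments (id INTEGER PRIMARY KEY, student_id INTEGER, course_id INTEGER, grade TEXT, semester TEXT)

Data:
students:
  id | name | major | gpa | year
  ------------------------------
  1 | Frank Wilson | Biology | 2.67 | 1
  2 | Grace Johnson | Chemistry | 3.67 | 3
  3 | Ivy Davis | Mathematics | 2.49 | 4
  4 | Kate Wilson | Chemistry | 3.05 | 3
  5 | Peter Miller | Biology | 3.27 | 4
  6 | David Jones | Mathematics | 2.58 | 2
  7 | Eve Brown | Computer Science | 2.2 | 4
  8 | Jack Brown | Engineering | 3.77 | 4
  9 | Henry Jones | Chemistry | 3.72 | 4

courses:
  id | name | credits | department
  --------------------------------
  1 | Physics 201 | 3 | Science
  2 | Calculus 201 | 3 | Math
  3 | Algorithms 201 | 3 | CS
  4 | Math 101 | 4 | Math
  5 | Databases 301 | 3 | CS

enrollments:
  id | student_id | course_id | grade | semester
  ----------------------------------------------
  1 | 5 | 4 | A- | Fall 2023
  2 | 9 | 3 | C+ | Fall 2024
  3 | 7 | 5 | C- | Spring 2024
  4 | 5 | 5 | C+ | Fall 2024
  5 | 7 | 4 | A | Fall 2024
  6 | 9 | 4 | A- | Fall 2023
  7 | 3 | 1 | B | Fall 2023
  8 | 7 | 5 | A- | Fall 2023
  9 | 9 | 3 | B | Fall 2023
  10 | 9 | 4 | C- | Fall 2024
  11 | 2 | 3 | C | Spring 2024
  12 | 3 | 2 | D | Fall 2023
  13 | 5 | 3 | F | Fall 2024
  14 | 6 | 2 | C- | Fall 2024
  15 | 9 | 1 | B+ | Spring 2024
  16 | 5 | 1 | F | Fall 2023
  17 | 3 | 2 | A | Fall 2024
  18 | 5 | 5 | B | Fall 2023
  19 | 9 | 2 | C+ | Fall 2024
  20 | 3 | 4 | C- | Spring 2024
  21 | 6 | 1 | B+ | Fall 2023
SELECT name, department FROM courses WHERE department <> 'Humanities'

Execution result:
name | department
Physics 201 | Science
Calculus 201 | Math
Algorithms 201 | CS
Math 101 | Math
Databases 301 | CS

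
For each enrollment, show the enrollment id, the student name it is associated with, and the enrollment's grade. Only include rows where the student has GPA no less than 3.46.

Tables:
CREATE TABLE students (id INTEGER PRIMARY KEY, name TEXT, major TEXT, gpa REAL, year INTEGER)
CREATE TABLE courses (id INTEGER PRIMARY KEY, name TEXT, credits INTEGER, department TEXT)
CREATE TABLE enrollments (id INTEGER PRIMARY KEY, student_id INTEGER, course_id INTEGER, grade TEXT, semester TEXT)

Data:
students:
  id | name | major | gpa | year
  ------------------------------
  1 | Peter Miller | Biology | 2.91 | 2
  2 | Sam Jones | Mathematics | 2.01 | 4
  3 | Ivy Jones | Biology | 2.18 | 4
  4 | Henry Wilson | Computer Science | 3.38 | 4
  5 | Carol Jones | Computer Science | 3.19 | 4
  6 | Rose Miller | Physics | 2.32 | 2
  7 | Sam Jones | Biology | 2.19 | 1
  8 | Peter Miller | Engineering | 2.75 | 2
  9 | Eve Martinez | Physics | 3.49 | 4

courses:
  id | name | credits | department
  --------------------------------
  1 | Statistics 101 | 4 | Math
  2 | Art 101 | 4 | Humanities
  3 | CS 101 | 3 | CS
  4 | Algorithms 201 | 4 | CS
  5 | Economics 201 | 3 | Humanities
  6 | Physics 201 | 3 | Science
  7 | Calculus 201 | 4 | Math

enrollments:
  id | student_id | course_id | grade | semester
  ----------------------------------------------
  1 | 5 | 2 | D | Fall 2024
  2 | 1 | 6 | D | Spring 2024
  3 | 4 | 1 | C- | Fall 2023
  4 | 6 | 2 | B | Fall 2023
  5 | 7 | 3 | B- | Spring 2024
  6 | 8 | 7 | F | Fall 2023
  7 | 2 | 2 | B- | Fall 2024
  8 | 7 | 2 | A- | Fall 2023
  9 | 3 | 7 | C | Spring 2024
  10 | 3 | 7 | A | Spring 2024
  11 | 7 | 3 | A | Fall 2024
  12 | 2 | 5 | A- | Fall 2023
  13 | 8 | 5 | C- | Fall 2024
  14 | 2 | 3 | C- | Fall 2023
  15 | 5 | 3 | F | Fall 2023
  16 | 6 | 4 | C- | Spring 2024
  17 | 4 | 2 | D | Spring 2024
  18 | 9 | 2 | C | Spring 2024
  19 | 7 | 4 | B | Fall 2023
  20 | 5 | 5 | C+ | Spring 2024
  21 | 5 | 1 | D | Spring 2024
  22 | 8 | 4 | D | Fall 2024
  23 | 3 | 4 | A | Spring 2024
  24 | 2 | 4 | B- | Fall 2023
SELECT c.id, p.name AS student, c.grade FROM enrollments c JOIN students p ON c.student_id = p.id WHERE p.gpa >= 3.46

Execution result:
id | student | grade
18 | Eve Martinez | C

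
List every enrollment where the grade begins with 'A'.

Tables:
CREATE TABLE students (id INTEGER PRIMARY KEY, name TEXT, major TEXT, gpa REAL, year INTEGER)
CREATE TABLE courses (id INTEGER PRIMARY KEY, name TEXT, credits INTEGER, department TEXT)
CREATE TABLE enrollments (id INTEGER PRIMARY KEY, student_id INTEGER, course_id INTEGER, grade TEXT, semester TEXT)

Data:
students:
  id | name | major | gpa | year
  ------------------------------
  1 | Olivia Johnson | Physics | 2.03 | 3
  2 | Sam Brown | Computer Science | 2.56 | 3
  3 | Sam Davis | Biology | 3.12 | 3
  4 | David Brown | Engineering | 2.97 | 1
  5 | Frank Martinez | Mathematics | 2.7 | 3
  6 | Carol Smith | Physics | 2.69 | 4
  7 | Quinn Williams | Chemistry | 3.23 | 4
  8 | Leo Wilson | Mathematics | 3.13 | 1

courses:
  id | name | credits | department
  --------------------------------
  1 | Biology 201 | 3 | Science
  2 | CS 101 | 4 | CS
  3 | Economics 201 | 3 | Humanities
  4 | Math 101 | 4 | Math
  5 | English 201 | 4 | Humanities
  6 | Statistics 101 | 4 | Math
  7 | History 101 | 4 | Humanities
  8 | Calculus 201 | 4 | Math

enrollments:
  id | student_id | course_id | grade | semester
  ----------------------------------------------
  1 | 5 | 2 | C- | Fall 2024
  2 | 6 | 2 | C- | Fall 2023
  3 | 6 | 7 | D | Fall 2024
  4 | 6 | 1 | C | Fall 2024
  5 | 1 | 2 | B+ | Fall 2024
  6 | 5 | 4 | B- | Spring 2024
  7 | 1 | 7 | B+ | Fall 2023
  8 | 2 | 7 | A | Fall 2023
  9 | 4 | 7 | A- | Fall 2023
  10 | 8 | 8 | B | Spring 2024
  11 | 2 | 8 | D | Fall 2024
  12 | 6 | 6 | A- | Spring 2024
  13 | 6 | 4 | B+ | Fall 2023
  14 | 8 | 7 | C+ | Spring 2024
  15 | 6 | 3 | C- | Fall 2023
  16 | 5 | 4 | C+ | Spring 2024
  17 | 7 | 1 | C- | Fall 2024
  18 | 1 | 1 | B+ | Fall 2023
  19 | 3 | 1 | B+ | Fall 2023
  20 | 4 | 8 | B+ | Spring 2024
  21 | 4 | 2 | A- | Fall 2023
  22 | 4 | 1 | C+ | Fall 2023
SELECT id, grade FROM enrollments WHERE grade LIKE 'A%'

Execution result:
id | grade
8 | A
9 | A-
12 | A-
21 | A-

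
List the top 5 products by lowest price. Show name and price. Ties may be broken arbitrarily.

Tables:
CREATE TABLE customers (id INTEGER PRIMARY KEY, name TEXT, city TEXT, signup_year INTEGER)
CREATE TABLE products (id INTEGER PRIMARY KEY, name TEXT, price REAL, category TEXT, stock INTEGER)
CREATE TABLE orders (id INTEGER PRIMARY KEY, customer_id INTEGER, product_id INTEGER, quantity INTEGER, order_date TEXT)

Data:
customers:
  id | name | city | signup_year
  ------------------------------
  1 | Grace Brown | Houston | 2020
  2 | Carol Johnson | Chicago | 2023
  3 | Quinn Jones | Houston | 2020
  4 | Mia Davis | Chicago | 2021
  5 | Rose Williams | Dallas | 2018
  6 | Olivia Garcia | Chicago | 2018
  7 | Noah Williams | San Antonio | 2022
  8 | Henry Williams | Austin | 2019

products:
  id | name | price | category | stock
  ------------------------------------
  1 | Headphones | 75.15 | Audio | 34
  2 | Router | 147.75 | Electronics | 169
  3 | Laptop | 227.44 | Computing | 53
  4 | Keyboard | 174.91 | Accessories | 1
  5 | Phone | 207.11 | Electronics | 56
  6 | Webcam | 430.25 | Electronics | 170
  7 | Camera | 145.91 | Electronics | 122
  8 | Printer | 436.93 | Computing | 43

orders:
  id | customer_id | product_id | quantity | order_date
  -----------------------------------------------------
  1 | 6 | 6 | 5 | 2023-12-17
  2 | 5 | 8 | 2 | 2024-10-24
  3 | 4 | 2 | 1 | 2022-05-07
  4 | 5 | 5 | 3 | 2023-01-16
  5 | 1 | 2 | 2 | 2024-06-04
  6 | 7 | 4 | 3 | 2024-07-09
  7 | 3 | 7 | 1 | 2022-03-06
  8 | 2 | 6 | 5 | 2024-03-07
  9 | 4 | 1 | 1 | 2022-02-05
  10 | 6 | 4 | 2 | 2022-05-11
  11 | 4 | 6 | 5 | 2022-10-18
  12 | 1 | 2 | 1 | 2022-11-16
SELECT name, price FROM products ORDER BY price ASC LIMIT 5

Execution result:
name | price
Headphones | 75.15
Camera | 145.91
Router | 147.75
Keyboard | 174.91
Phone | 207.11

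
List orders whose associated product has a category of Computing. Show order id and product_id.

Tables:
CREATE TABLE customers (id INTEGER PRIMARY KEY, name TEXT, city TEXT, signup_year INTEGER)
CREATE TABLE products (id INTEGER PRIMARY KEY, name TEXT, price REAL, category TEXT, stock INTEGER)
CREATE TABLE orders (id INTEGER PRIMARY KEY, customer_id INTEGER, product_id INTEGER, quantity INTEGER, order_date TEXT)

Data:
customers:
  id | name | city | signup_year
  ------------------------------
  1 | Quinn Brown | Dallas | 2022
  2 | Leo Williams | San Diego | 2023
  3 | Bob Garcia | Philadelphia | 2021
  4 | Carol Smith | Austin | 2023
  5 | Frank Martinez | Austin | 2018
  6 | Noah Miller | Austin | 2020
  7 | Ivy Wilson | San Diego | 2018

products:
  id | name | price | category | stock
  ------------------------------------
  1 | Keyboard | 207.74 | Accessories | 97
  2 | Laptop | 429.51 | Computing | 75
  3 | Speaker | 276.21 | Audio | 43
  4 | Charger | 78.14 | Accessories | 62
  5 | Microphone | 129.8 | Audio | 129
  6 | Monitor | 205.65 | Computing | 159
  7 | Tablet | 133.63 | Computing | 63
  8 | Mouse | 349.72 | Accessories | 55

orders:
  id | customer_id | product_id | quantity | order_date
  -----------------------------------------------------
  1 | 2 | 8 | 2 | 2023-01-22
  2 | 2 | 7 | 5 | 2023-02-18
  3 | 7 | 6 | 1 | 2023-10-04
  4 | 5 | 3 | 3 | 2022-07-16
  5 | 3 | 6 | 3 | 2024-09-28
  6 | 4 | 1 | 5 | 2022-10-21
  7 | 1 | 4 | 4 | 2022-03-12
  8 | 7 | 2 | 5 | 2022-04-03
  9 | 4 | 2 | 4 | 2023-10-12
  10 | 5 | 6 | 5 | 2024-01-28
SELECT id, product_id FROM orders WHERE product_id IN (SELECT id FROM products WHERE category = 'Computing')

Execution result:
id | product_id
2 | 7
3 | 6
5 | 6
8 | 2
9 | 2
10 | 6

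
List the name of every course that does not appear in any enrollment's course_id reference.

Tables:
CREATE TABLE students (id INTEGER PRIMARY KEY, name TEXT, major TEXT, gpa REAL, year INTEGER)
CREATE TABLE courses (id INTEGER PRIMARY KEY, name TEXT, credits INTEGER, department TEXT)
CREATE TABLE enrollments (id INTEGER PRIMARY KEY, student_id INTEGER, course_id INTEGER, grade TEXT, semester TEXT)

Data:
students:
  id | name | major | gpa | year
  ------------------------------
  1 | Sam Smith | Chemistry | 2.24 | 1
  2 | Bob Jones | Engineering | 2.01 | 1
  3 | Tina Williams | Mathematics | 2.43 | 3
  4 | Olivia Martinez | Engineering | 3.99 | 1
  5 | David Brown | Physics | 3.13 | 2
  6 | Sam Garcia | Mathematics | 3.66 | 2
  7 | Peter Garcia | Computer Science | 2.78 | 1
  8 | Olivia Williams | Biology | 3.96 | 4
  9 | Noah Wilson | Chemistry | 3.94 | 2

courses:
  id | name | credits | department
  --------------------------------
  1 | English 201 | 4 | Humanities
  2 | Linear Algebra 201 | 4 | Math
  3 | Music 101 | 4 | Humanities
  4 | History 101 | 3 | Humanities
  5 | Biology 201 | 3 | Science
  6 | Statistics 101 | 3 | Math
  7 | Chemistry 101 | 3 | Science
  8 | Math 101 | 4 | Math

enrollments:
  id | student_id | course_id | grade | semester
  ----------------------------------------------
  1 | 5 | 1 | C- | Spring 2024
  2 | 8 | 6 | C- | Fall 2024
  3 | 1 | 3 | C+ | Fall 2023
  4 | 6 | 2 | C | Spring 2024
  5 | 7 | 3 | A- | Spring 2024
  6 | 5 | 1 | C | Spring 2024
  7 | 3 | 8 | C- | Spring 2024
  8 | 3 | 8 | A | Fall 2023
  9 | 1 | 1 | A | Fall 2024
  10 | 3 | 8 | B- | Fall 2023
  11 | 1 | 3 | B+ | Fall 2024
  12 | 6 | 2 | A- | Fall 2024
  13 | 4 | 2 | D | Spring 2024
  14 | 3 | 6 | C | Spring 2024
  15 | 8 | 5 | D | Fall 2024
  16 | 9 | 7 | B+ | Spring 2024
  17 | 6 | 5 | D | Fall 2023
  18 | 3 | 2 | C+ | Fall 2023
SELECT p.name FROM courses p LEFT JOIN enrollments c ON c.course_id = p.id WHERE c.id IS NULL

Execution result:
History 101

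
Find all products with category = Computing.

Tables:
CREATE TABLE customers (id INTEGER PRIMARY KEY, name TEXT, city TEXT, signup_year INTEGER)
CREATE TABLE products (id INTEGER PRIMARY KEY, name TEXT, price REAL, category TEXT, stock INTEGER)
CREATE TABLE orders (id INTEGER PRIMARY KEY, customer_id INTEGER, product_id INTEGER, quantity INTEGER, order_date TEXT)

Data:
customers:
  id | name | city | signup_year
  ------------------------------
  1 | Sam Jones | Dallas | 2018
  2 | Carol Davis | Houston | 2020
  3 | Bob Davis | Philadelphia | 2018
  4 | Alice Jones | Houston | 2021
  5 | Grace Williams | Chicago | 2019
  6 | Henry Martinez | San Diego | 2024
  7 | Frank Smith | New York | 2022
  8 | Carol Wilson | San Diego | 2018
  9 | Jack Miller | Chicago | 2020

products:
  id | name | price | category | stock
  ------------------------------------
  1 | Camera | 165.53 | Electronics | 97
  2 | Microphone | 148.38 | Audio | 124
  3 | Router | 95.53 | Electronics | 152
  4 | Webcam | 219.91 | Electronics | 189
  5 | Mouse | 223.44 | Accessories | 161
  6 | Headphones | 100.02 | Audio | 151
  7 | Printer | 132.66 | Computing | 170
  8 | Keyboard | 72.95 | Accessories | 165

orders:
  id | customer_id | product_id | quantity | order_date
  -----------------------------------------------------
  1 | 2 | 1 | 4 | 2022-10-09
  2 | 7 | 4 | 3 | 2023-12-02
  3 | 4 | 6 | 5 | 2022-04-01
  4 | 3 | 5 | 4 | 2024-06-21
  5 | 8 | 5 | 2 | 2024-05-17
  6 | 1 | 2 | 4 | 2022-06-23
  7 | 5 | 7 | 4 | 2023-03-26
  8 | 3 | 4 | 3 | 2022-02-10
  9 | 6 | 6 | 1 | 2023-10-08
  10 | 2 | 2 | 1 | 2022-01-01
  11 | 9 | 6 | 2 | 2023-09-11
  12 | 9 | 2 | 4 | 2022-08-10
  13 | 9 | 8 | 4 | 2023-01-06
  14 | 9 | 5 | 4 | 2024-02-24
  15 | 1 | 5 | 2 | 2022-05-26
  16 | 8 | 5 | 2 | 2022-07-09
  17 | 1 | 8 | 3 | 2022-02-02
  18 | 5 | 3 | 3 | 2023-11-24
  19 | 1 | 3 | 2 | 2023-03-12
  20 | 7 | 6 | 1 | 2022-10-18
SELECT name, category FROM products WHERE category = 'Computing'

Execution result:
name | category
Printer | Computing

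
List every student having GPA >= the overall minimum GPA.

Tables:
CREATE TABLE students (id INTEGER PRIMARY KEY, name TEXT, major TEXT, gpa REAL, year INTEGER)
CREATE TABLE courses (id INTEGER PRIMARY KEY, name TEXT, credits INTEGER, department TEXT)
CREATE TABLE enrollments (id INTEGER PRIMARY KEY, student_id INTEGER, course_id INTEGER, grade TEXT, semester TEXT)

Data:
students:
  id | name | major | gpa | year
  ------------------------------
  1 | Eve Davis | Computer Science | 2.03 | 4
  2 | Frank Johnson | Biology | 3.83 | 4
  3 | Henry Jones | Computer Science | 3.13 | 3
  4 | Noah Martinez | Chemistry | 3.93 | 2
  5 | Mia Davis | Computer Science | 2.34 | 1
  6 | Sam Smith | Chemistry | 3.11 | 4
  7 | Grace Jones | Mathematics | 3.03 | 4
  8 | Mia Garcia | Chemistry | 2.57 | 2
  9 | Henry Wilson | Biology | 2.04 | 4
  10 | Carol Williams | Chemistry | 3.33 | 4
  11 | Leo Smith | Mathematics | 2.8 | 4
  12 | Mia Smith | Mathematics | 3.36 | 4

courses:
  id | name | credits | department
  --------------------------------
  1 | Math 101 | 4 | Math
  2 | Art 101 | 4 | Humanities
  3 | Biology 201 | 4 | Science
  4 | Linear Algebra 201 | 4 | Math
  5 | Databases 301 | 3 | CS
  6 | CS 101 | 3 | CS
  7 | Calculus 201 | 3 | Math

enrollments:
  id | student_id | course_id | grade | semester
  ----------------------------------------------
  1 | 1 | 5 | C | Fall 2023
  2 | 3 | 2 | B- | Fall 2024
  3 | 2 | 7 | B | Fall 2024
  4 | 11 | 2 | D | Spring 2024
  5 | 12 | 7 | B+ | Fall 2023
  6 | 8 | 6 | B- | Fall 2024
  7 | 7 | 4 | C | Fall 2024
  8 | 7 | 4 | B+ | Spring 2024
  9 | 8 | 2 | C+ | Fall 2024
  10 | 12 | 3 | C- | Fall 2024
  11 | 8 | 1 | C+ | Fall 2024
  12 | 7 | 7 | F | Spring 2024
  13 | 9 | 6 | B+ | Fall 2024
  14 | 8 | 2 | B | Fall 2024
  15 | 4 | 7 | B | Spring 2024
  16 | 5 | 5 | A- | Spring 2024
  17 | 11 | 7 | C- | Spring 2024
SELECT name, gpa FROM students WHERE gpa >= (SELECT MIN(gpa) FROM students)

Execution result:
name | gpa
Eve Davis | 2.03
Frank Johnson | 3.83
Henry Jones | 3.13
Noah Martinez | 3.93
Mia Davis | 2.34
Sam Smith | 3.11
Grace Jones | 3.03
Mia Garcia | 2.57
Henry Wilson | 2.04
Carol Williams | 3.33
Leo Smith | 2.80
Mia Smith | 3.36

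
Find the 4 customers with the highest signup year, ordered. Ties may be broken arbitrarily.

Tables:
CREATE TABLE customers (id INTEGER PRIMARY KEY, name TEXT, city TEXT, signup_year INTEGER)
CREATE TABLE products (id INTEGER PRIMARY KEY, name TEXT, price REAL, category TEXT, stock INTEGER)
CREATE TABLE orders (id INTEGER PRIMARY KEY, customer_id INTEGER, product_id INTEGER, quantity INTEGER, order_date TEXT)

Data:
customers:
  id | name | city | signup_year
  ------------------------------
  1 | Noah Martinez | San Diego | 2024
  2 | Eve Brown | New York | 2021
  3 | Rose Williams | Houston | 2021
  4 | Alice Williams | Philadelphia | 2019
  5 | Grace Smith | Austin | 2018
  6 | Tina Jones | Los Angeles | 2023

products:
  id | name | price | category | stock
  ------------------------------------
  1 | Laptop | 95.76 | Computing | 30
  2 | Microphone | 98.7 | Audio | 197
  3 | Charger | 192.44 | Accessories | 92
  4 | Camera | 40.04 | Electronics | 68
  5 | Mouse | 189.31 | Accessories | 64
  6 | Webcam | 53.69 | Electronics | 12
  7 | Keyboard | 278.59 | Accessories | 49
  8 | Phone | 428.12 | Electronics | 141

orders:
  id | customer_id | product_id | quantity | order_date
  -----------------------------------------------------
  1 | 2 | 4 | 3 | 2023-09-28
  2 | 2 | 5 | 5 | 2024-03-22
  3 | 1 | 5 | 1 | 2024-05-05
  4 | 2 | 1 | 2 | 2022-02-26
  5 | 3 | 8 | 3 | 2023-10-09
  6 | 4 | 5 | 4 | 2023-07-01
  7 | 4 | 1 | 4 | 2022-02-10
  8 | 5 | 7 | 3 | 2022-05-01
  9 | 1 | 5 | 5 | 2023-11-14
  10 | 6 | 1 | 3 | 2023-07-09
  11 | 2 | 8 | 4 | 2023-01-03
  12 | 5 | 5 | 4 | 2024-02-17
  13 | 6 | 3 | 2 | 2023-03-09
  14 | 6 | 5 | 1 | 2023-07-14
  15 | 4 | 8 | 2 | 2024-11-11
SELECT name, signup_year FROM customers ORDER BY signup_year DESC LIMIT 4

Execution result:
name | signup_year
Noah Martinez | 2024
Tina Jones | 2023
Eve Brown | 2021
Rose Williams | 2021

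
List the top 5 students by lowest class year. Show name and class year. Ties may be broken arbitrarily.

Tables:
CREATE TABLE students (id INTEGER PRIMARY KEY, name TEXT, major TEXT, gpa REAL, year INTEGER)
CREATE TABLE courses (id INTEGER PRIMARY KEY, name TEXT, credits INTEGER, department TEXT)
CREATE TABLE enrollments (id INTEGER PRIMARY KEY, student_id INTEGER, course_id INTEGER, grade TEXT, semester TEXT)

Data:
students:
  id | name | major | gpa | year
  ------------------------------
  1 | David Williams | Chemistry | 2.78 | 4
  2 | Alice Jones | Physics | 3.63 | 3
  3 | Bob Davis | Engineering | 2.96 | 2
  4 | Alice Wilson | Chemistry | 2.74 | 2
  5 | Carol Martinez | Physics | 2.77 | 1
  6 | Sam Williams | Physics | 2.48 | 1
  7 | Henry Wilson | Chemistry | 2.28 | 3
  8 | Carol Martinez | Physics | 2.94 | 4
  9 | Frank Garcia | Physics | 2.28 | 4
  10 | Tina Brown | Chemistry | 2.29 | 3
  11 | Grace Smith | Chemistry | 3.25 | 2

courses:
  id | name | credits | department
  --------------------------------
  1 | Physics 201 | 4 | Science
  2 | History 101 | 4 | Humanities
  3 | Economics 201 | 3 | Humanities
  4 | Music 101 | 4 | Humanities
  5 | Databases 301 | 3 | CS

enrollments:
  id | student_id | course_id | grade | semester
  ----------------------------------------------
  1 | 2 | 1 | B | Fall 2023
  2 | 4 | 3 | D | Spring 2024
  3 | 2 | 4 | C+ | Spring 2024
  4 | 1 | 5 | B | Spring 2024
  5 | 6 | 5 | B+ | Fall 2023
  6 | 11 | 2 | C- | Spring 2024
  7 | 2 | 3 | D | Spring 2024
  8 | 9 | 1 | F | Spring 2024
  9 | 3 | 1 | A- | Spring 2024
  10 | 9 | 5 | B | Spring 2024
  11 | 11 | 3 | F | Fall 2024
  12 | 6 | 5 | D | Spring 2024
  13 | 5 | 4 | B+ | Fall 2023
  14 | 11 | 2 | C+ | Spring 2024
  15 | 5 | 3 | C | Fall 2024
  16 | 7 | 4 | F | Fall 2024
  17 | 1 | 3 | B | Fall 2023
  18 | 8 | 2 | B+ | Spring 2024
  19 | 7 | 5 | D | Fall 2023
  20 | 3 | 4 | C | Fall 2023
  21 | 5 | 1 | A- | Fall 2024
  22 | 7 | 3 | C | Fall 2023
SELECT name, year FROM students ORDER BY year ASC LIMIT 5

Execution result:
name | year
Carol Martinez | 1
Sam Williams | 1
Bob Davis | 2
Alice Wilson | 2
Grace Smith | 2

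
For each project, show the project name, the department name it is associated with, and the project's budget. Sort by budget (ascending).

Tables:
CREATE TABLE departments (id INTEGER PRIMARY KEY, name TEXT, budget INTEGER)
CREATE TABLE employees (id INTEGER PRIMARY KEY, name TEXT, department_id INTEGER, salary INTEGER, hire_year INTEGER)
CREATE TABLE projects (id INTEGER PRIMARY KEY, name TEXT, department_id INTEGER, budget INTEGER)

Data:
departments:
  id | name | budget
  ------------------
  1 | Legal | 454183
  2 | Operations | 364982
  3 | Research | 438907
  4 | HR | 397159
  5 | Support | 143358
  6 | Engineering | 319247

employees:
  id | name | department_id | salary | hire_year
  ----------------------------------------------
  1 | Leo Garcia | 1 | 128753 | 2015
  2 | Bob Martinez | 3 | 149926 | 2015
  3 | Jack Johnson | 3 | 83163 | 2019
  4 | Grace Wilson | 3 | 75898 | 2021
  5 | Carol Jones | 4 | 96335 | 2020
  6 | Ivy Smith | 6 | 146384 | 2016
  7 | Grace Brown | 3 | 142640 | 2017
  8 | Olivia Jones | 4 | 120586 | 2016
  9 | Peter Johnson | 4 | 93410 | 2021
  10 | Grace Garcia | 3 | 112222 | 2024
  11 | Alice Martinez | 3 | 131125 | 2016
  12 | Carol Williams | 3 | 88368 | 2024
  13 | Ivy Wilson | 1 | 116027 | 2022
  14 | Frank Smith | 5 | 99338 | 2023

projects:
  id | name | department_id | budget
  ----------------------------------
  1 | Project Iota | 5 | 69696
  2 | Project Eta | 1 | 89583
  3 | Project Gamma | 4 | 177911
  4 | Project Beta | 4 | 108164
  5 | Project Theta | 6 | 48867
SELECT c.name, p.name AS department, c.budget FROM projects c JOIN departments p ON c.department_id = p.id ORDER BY c.budget ASC

Execution result:
name | department | budget
Project Theta | Engineering | 48867
Project Iota | Support | 69696
Project Eta | Legal | 89583
Project Beta | HR | 108164
Project Gamma | HR | 177911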